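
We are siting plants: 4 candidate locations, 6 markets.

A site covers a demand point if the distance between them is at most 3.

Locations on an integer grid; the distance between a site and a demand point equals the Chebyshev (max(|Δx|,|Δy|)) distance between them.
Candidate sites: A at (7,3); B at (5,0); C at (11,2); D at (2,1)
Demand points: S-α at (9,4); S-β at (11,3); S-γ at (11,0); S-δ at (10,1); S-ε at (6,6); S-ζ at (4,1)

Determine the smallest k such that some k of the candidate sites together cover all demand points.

2

Coverage sets (demand points within 3 of each site):
  A: {S-α, S-δ, S-ε, S-ζ}
  B: {S-ζ}
  C: {S-α, S-β, S-γ, S-δ}
  D: {S-ζ}
No single site covers all 6 demand points.
But {A, C} covers everything, so the minimum is 2.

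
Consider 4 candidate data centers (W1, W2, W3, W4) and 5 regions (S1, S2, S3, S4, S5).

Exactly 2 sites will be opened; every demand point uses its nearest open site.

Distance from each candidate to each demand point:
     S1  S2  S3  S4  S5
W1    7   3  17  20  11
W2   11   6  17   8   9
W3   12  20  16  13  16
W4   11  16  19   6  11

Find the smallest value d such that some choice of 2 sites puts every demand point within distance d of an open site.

Open {W1, W3}.
  Farthest demand point is S3 at distance 16 (to W3); all others are ≤ 16.
With {W2, W3} the worst case is 16.
With {W3, W4} the worst case is 16.
No size-2 selection achieves below 16.

16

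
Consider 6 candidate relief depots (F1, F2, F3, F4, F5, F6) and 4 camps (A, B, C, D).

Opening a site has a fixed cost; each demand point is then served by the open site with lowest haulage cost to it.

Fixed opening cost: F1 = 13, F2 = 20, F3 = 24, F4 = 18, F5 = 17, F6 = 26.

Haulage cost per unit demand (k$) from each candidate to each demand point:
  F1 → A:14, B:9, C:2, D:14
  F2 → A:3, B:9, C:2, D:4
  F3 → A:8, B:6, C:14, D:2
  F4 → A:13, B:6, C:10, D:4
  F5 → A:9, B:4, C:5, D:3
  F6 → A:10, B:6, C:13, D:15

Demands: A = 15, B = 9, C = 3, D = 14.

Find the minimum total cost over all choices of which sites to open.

Open {F2, F5}: assign each demand point to its cheapest open site.
  A→F2 15×3=45, B→F5 9×4=36, C→F2 3×2=6, D→F5 14×3=42
  haulage cost 129, fixed 37 → total 166.
Compare {F2, F3, F5}: haulage cost 115 + fixed 61 = 176.
Compare {F2, F3}: haulage cost 133 + fixed 44 = 177.
Compare {F1, F2, F5}: haulage cost 129 + fixed 50 = 179.
All other subsets cost ≥ 176. Minimum total cost: 166.

166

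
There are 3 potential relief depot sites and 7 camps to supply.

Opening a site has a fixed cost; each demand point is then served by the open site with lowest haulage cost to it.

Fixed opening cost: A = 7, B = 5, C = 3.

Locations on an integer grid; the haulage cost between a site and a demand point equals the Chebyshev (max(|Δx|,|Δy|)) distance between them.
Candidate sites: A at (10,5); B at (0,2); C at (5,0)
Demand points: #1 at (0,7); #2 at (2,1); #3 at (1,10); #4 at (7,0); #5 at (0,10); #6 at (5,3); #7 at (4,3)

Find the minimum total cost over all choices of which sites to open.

Open {B, C}: assign each demand point to its cheapest open site.
  #1→B 5, #2→B 2, #3→B 8, #4→C 2, #5→B 8, #6→C 3, #7→C 3
  haulage cost 31, fixed 8 → total 39.
Compare {C}: haulage cost 38 + fixed 3 = 41.
Compare {B}: haulage cost 39 + fixed 5 = 44.
Compare {A, B, C}: haulage cost 31 + fixed 15 = 46.
All other subsets cost ≥ 41. Minimum total cost: 39.

39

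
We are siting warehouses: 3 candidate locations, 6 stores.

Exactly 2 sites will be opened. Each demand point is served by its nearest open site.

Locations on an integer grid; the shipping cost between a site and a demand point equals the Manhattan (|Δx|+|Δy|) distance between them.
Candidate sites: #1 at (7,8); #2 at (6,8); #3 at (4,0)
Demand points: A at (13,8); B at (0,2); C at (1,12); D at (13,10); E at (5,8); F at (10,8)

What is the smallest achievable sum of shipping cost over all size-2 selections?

35

Open {#1, #3}.
  A→#1 6, B→#3 6, C→#1 10, D→#1 8, E→#1 2, F→#1 3  ⇒ total 35.
Compare {#2, #3}: total 36.
Compare {#1, #2}: total 39.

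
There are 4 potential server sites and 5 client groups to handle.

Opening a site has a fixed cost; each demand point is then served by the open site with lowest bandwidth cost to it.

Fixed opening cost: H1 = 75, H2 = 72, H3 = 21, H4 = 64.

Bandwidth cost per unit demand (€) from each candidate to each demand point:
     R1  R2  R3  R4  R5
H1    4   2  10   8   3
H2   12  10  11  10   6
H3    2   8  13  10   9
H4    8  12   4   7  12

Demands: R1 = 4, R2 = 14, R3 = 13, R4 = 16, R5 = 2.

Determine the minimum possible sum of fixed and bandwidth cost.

Open {H1, H4}: assign each demand point to its cheapest open site.
  R1→H1 4×4=16, R2→H1 14×2=28, R3→H4 13×4=52, R4→H4 16×7=112, R5→H1 2×3=6
  bandwidth cost 214, fixed 139 → total 353.
Compare {H1, H3, H4}: bandwidth cost 206 + fixed 160 = 366.
Compare {H1}: bandwidth cost 308 + fixed 75 = 383.
Compare {H3, H4}: bandwidth cost 302 + fixed 85 = 387.
All other subsets cost ≥ 366. Minimum total cost: 353.

353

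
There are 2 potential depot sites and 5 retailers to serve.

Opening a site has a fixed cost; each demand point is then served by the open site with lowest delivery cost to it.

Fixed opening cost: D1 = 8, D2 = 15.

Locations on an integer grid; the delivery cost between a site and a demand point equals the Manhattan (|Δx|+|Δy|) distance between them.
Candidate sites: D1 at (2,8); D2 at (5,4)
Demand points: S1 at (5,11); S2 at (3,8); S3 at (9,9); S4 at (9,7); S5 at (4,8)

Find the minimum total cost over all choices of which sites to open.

33

Open {D1}: assign each demand point to its cheapest open site.
  S1→D1 6, S2→D1 1, S3→D1 8, S4→D1 8, S5→D1 2
  delivery cost 25, fixed 8 → total 33.
Compare {D1, D2}: delivery cost 24 + fixed 23 = 47.
Compare {D2}: delivery cost 34 + fixed 15 = 49.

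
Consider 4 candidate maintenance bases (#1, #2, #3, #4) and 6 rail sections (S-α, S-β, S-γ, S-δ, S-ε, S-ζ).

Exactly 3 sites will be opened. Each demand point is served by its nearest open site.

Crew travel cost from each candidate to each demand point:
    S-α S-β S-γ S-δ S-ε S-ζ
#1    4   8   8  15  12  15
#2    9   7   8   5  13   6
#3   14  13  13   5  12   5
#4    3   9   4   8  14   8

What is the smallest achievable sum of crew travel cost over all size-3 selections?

36

Open {#2, #3, #4}.
  S-α→#4 3, S-β→#2 7, S-γ→#4 4, S-δ→#2 5, S-ε→#3 12, S-ζ→#3 5  ⇒ total 36.
Compare {#1, #2, #4}: total 37.
Compare {#1, #3, #4}: total 37.
No size-3 selection does better; minimum is 36.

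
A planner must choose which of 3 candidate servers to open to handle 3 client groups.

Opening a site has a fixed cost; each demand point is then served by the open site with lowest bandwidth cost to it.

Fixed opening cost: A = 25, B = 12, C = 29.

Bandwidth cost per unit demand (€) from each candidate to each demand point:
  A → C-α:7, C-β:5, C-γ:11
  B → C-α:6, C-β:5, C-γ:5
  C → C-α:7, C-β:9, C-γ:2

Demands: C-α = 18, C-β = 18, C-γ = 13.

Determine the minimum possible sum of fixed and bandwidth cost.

Open {B, C}: assign each demand point to its cheapest open site.
  C-α→B 18×6=108, C-β→B 18×5=90, C-γ→C 13×2=26
  bandwidth cost 224, fixed 41 → total 265.
Compare {B}: bandwidth cost 263 + fixed 12 = 275.
Compare {A, B, C}: bandwidth cost 224 + fixed 66 = 290.
Compare {A, C}: bandwidth cost 242 + fixed 54 = 296.
All other subsets cost ≥ 275. Minimum total cost: 265.

265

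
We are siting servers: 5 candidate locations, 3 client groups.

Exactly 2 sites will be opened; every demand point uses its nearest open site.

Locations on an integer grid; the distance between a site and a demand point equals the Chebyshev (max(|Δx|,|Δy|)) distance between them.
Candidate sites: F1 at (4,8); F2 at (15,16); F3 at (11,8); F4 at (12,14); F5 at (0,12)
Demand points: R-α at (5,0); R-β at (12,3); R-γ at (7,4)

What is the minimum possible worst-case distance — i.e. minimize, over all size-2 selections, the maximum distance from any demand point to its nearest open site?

Open {F1, F2}.
  Farthest demand point is R-α at distance 8 (to F1); all others are ≤ 8.
With {F1, F3} the worst case is 8.
With {F1, F4} the worst case is 8.
No size-2 selection achieves below 8.

8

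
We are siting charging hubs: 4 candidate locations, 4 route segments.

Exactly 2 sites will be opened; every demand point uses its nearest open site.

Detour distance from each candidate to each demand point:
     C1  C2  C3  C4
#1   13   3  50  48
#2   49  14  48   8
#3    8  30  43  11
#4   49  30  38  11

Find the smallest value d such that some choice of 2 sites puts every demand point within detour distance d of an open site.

Open {#1, #4}.
  Farthest demand point is C3 at detour distance 38 (to #4); all others are ≤ 38.
With {#3, #4} the worst case is 38.
With {#1, #3} the worst case is 43.
No size-2 selection achieves below 38.

38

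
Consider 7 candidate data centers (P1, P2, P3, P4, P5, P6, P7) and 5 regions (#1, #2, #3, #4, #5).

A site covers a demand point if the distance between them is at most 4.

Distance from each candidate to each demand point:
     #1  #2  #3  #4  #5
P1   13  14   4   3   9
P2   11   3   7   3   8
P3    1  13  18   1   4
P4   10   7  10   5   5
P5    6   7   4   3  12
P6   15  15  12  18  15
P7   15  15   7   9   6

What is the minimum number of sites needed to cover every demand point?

3

Coverage sets (demand points within 4 of each site):
  P1: {#3, #4}
  P2: {#2, #4}
  P3: {#1, #4, #5}
  P4: {}
  P5: {#3, #4}
  P6: {}
  P7: {}
No 2 sites suffice: every size-2 union leaves at least one demand point uncovered.
But {P1, P2, P3} covers everything, so the minimum is 3.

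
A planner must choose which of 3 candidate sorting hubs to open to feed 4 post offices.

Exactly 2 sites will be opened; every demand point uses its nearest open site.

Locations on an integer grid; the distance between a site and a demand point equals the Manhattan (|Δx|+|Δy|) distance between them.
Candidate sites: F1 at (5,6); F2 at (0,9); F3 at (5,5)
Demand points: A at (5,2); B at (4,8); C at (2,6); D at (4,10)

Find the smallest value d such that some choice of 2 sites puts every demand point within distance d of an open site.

5

Open {F1, F2}.
  Farthest demand point is D at distance 5 (to F1); all others are ≤ 5.
With {F1, F3} the worst case is 5.
With {F2, F3} the worst case is 5.
No size-2 selection achieves below 5.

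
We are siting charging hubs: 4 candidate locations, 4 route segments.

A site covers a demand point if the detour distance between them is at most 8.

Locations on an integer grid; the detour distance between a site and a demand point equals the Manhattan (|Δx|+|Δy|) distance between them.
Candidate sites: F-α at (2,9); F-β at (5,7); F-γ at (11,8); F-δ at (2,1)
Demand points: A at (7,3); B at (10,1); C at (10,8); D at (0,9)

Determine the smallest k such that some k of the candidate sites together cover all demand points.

Coverage sets (demand points within 8 of each site):
  F-α: {D}
  F-β: {A, C, D}
  F-γ: {B, C}
  F-δ: {A, B}
No single site covers all 4 demand points.
But {F-β, F-γ} covers everything, so the minimum is 2.

2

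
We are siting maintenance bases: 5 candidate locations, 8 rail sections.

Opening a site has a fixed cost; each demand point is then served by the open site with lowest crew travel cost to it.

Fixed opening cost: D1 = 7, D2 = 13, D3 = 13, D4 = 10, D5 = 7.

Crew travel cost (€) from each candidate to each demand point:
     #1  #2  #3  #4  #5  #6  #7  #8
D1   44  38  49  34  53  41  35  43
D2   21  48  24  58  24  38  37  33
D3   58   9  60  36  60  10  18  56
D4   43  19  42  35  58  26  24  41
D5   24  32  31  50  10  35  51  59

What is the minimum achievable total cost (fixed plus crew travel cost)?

194

Open {D2, D3, D5}: assign each demand point to its cheapest open site.
  #1→D2 21, #2→D3 9, #3→D2 24, #4→D3 36, #5→D5 10, #6→D3 10, #7→D3 18, #8→D2 33
  crew travel cost 161, fixed 33 → total 194.
Compare {D1, D2, D3, D5}: crew travel cost 159 + fixed 40 = 199.
Compare {D2, D3}: crew travel cost 175 + fixed 26 = 201.
Compare {D2, D3, D4, D5}: crew travel cost 160 + fixed 43 = 203.
All other subsets cost ≥ 199. Minimum total cost: 194.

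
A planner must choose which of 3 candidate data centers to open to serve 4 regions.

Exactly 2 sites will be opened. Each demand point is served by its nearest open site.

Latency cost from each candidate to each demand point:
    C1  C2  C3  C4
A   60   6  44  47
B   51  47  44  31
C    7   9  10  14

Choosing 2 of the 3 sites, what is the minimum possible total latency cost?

Open {A, C}.
  C1→C 7, C2→A 6, C3→C 10, C4→C 14  ⇒ total 37.
Compare {B, C}: total 40.
Compare {A, B}: total 132.

37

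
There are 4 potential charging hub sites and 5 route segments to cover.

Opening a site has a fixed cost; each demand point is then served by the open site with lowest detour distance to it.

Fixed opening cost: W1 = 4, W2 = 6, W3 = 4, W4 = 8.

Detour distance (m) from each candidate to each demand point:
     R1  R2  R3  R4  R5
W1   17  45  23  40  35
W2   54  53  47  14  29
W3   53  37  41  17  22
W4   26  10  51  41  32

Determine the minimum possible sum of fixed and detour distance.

Open {W1, W3, W4}: assign each demand point to its cheapest open site.
  R1→W1 17, R2→W4 10, R3→W1 23, R4→W3 17, R5→W3 22
  detour distance 89, fixed 16 → total 105.
Compare {W1, W2, W3, W4}: detour distance 86 + fixed 22 = 108.
Compare {W1, W2, W4}: detour distance 93 + fixed 18 = 111.
Compare {W1, W3}: detour distance 116 + fixed 8 = 124.
All other subsets cost ≥ 108. Minimum total cost: 105.

105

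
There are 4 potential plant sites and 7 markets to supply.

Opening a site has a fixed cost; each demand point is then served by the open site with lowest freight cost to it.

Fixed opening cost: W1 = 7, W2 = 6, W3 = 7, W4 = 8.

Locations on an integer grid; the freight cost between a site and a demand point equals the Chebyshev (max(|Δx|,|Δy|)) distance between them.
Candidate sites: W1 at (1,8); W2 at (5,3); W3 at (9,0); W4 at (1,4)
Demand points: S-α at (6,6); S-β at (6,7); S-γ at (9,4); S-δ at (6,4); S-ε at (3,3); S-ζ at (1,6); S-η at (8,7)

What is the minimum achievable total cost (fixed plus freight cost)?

Open {W2}: assign each demand point to its cheapest open site.
  S-α→W2 3, S-β→W2 4, S-γ→W2 4, S-δ→W2 1, S-ε→W2 2, S-ζ→W2 4, S-η→W2 4
  freight cost 22, fixed 6 → total 28.
Compare {W1, W2}: freight cost 20 + fixed 13 = 33.
Compare {W2, W4}: freight cost 20 + fixed 14 = 34.
Compare {W2, W3}: freight cost 22 + fixed 13 = 35.
All other subsets cost ≥ 33. Minimum total cost: 28.

28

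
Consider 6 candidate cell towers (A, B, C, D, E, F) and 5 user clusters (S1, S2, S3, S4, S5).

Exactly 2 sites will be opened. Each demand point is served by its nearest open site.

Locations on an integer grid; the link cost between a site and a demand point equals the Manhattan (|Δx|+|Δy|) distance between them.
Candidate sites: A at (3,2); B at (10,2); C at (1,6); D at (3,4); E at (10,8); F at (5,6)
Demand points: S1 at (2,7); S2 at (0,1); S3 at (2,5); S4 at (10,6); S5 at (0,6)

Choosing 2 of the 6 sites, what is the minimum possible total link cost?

Open {C, E}.
  S1→C 2, S2→C 6, S3→C 2, S4→E 2, S5→C 1  ⇒ total 13.
Compare {B, C}: total 15.
Compare {C, F}: total 16.
No size-2 selection does better; minimum is 13.

13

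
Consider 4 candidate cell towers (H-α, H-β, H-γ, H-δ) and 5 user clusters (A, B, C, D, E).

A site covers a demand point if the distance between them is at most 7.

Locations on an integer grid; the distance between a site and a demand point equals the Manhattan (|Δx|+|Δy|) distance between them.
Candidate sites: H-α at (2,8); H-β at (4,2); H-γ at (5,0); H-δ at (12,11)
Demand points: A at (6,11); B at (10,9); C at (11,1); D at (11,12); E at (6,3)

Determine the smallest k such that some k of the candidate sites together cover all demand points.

2

Coverage sets (demand points within 7 of each site):
  H-α: {A}
  H-β: {E}
  H-γ: {C, E}
  H-δ: {A, B, D}
No single site covers all 5 demand points.
But {H-γ, H-δ} covers everything, so the minimum is 2.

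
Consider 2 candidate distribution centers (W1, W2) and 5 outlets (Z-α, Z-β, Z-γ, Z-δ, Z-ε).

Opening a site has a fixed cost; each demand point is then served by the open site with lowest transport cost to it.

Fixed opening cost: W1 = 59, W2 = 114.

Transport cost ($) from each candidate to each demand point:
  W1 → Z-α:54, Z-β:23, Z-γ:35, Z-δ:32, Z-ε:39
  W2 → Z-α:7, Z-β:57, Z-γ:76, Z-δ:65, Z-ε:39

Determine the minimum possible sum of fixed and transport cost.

242

Open {W1}: assign each demand point to its cheapest open site.
  Z-α→W1 54, Z-β→W1 23, Z-γ→W1 35, Z-δ→W1 32, Z-ε→W1 39
  transport cost 183, fixed 59 → total 242.
Compare {W1, W2}: transport cost 136 + fixed 173 = 309.
Compare {W2}: transport cost 244 + fixed 114 = 358.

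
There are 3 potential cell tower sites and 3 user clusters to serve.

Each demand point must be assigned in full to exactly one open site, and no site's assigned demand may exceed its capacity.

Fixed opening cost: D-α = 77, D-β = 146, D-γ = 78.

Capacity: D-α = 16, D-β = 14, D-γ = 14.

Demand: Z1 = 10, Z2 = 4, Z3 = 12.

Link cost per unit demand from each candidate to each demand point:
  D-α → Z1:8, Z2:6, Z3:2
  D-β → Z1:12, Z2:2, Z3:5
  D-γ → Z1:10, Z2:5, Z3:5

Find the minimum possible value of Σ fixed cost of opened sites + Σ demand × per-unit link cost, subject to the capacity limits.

299

Open {D-α, D-γ}; cheapest assignment that respects the capacities:
  D-α (cap 16, load 12): Z3 — cost 12×2 = 24
  D-γ (cap 14, load 14): Z1, Z2 — cost 10×10 + 4×5 = 120
  Shipping 144, fixed 155 → total 299.
  Any other capacity-feasible assignment to {D-α, D-γ} ships for at least 144.
Compare {D-α, D-β}: its best feasible assignment gives total 375.
Compare {D-β, D-γ}: its best feasible assignment gives total 404.
Every other set of open sites that can feasibly serve all demand totals ≥ 375 even under its best assignment. Minimum: 299.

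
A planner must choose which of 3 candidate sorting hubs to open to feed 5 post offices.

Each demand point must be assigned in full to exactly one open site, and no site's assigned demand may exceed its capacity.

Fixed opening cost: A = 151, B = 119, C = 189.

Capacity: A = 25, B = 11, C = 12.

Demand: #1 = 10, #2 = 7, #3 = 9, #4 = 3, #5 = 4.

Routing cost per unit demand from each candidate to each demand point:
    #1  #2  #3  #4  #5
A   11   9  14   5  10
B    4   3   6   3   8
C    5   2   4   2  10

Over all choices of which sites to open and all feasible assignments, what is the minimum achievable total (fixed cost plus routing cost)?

Open {A, B}; cheapest assignment that respects the capacities:
  A (cap 25, load 24): #1, #2, #4, #5 — cost 10×11 + 7×9 + 3×5 + 4×10 = 228
  B (cap 11, load 9): #3 — cost 9×6 = 54
  Shipping 282, fixed 270 → total 552.
  Any other capacity-feasible assignment to {A, B} ships for at least 282.
Compare {A, C}: its best feasible assignment gives total 595.
Compare {A, B, C}: its best feasible assignment gives total 644.
Every other set of open sites that can feasibly serve all demand totals ≥ 595 even under its best assignment. Minimum: 552.

552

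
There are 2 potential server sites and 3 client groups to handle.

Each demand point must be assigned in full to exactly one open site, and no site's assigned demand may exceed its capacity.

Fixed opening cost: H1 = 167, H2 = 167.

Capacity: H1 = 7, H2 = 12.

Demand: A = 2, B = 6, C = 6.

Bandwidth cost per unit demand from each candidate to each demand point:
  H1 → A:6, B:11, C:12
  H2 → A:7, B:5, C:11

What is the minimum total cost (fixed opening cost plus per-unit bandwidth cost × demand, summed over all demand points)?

442

Open {H1, H2}; cheapest assignment that respects the capacities:
  H1 (cap 7, load 2): A — cost 2×6 = 12
  H2 (cap 12, load 12): B, C — cost 6×5 + 6×11 = 96
  Shipping 108, fixed 334 → total 442.
  Any other capacity-feasible assignment to {H1, H2} ships for at least 108.
Total demand is 14 and no other set of sites has combined capacity ≥ 14, so {H1, H2} is the only feasible choice of open sites. Minimum: 442.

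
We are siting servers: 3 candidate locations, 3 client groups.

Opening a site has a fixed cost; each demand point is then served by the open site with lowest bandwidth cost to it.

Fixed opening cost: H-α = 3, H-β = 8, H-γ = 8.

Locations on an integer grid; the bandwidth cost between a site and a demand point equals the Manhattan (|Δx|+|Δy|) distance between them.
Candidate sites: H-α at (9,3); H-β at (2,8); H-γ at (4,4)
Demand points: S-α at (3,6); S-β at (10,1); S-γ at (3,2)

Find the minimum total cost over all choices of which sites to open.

20

Open {H-α, H-γ}: assign each demand point to its cheapest open site.
  S-α→H-γ 3, S-β→H-α 3, S-γ→H-γ 3
  bandwidth cost 9, fixed 11 → total 20.
Compare {H-α}: bandwidth cost 19 + fixed 3 = 22.
Compare {H-γ}: bandwidth cost 15 + fixed 8 = 23.
Compare {H-α, H-β}: bandwidth cost 13 + fixed 11 = 24.
All other subsets cost ≥ 22. Minimum total cost: 20.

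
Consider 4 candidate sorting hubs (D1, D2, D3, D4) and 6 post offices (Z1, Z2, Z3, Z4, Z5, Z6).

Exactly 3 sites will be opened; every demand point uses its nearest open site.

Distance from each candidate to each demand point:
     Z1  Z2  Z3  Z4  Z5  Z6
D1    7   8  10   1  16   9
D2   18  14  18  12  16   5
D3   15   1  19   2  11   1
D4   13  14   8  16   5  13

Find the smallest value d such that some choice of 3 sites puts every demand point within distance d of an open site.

Open {D1, D2, D4}.
  Farthest demand point is Z2 at distance 8 (to D1); all others are ≤ 8.
With {D1, D3, D4} the worst case is 8.
With {D1, D2, D3} the worst case is 11.
No size-3 selection achieves below 8.

8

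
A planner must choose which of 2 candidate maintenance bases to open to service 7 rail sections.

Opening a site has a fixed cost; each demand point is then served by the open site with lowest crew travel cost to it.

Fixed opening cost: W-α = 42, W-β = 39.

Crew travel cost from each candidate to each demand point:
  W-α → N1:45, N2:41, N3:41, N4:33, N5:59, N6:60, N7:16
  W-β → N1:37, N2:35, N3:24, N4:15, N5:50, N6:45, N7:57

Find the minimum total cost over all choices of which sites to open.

302

Open {W-β}: assign each demand point to its cheapest open site.
  N1→W-β 37, N2→W-β 35, N3→W-β 24, N4→W-β 15, N5→W-β 50, N6→W-β 45, N7→W-β 57
  crew travel cost 263, fixed 39 → total 302.
Compare {W-α, W-β}: crew travel cost 222 + fixed 81 = 303.
Compare {W-α}: crew travel cost 295 + fixed 42 = 337.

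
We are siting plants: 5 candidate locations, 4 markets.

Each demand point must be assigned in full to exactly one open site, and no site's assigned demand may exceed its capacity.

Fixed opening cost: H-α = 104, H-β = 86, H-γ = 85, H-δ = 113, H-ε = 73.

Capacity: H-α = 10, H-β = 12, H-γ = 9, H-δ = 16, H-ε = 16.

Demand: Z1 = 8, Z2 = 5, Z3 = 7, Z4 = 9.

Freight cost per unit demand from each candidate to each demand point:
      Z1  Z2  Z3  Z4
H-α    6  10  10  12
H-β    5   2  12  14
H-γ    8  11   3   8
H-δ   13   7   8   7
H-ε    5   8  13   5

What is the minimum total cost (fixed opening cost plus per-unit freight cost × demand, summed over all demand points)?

385

Open {H-δ, H-ε}; cheapest assignment that respects the capacities:
  H-δ (cap 16, load 16): Z3, Z4 — cost 7×8 + 9×7 = 119
  H-ε (cap 16, load 13): Z1, Z2 — cost 8×5 + 5×8 = 80
  Shipping 199, fixed 186 → total 385.
  Any other capacity-feasible assignment to {H-δ, H-ε} ships for at least 199.
Compare {H-β, H-γ, H-ε}: its best feasible assignment gives total 390.
Compare {H-α, H-γ, H-ε}: its best feasible assignment gives total 416.
Every other set of open sites that can feasibly serve all demand totals ≥ 390 even under its best assignment. Minimum: 385.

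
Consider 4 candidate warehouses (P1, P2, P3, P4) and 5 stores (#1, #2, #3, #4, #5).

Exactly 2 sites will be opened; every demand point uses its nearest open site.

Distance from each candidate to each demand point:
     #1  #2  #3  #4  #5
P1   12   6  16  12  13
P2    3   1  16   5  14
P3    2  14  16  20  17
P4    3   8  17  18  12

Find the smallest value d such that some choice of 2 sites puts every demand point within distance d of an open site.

Open {P1, P2}.
  Farthest demand point is #3 at distance 16 (to P1); all others are ≤ 16.
With {P1, P3} the worst case is 16.
With {P1, P4} the worst case is 16.
No size-2 selection achieves below 16.

16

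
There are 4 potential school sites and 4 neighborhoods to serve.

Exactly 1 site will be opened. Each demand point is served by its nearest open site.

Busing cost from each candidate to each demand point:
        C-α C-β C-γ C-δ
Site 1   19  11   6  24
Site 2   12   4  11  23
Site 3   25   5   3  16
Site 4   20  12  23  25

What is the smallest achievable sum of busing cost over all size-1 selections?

49

Open {Site 3}.
  C-α→Site 3 25, C-β→Site 3 5, C-γ→Site 3 3, C-δ→Site 3 16  ⇒ total 49.
Compare {Site 2}: total 50.
Compare {Site 1}: total 60.
No size-1 selection does better; minimum is 49.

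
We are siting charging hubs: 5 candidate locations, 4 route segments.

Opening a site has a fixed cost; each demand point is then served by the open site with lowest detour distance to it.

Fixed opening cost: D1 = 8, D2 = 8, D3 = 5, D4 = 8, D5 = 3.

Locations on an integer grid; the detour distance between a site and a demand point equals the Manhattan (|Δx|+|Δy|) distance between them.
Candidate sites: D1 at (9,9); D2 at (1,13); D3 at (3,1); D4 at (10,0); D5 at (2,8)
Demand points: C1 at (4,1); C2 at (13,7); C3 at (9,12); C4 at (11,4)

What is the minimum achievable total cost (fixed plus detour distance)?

30

Open {D1, D3}: assign each demand point to its cheapest open site.
  C1→D3 1, C2→D1 6, C3→D1 3, C4→D1 7
  detour distance 17, fixed 13 → total 30.
Compare {D1, D3, D5}: detour distance 17 + fixed 16 = 33.
Compare {D1, D5}: detour distance 25 + fixed 11 = 36.
Compare {D1, D3, D4}: detour distance 15 + fixed 21 = 36.
All other subsets cost ≥ 33. Minimum total cost: 30.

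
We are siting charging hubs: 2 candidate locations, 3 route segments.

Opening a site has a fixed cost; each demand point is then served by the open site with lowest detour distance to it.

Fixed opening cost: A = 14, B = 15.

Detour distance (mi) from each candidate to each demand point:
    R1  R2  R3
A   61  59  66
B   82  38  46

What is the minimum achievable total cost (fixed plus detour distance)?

174

Open {A, B}: assign each demand point to its cheapest open site.
  R1→A 61, R2→B 38, R3→B 46
  detour distance 145, fixed 29 → total 174.
Compare {B}: detour distance 166 + fixed 15 = 181.
Compare {A}: detour distance 186 + fixed 14 = 200.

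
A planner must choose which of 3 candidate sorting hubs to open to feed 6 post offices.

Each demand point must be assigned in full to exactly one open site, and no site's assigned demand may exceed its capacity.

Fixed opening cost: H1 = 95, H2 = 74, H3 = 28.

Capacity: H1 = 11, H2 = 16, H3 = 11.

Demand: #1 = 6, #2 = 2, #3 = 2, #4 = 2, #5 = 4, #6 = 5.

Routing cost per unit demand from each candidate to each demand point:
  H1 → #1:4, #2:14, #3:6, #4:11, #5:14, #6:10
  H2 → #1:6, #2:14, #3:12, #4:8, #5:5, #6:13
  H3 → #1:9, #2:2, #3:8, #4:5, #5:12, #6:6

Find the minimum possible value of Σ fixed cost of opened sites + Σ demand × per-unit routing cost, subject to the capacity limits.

Open {H2, H3}; cheapest assignment that respects the capacities:
  H2 (cap 16, load 10): #1, #5 — cost 6×6 + 4×5 = 56
  H3 (cap 11, load 11): #2, #3, #4, #6 — cost 2×2 + 2×8 + 2×5 + 5×6 = 60
  Shipping 116, fixed 102 → total 218.
  Any other capacity-feasible assignment to {H2, H3} ships for at least 116.
Compare {H1, H3}: its best feasible assignment gives total 263.
Compare {H1, H2, H3}: its best feasible assignment gives total 297.
Every other set of open sites that can feasibly serve all demand totals ≥ 263 even under its best assignment. Minimum: 218.

218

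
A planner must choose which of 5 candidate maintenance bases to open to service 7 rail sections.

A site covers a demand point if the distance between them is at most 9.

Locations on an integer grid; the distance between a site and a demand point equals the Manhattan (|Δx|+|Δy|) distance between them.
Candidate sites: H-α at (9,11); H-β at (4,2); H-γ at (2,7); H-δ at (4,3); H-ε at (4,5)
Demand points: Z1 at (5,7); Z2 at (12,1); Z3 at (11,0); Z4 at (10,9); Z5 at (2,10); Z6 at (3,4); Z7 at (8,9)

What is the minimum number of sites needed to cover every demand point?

2

Coverage sets (demand points within 9 of each site):
  H-α: {Z1, Z4, Z5, Z7}
  H-β: {Z1, Z2, Z3, Z6}
  H-γ: {Z1, Z5, Z6, Z7}
  H-δ: {Z1, Z5, Z6}
  H-ε: {Z1, Z5, Z6, Z7}
No single site covers all 7 demand points.
But {H-α, H-β} covers everything, so the minimum is 2.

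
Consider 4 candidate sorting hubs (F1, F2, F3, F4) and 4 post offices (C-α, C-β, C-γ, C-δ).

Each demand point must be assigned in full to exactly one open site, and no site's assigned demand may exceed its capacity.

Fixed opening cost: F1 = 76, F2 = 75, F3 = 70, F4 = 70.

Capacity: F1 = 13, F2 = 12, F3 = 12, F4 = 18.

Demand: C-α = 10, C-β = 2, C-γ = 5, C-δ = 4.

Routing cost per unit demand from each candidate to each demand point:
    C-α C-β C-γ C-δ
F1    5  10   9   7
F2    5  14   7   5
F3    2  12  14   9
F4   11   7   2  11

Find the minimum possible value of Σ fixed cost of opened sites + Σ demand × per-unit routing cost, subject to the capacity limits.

228

Open {F3, F4}; cheapest assignment that respects the capacities:
  F3 (cap 12, load 10): C-α — cost 10×2 = 20
  F4 (cap 18, load 11): C-β, C-γ, C-δ — cost 2×7 + 5×2 + 4×11 = 68
  Shipping 88, fixed 140 → total 228.
  Any other capacity-feasible assignment to {F3, F4} ships for at least 88.
Compare {F2, F3}: its best feasible assignment gives total 244.
Compare {F1, F3}: its best feasible assignment gives total 259.
Every other set of open sites that can feasibly serve all demand totals ≥ 244 even under its best assignment. Minimum: 228.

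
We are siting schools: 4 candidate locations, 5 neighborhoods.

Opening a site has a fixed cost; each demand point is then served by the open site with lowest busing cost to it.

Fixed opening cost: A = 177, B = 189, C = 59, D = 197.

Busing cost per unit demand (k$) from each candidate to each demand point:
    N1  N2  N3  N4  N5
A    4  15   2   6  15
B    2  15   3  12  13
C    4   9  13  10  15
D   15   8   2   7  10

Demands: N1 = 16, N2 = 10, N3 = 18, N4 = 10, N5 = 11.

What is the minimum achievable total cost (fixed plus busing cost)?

616

Open {C, D}: assign each demand point to its cheapest open site.
  N1→C 16×4=64, N2→D 10×8=80, N3→D 18×2=36, N4→D 10×7=70, N5→D 11×10=110
  busing cost 360, fixed 256 → total 616.
Compare {A, C}: busing cost 415 + fixed 236 = 651.
Compare {A}: busing cost 475 + fixed 177 = 652.
Compare {B, C}: busing cost 419 + fixed 248 = 667.
All other subsets cost ≥ 651. Minimum total cost: 616.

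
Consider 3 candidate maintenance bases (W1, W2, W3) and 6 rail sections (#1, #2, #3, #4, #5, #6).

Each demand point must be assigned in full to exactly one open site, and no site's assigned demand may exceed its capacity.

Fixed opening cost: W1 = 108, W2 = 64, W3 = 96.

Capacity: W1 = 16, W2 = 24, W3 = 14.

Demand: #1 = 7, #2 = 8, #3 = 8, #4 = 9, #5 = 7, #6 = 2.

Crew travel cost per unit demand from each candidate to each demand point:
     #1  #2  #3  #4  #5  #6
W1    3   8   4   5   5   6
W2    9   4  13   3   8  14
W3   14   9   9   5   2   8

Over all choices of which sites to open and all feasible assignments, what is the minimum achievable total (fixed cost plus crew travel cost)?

Open {W1, W2, W3}; cheapest assignment that respects the capacities:
  W1 (cap 16, load 15): #1, #3 — cost 7×3 + 8×4 = 53
  W2 (cap 24, load 17): #2, #4 — cost 8×4 + 9×3 = 59
  W3 (cap 14, load 9): #5, #6 — cost 7×2 + 2×8 = 30
  Shipping 142, fixed 268 → total 410.
  Any other capacity-feasible assignment to {W1, W2, W3} ships for at least 142.
Total demand is 41 and no other set of sites has combined capacity ≥ 41, so {W1, W2, W3} is the only feasible choice of open sites. Minimum: 410.

410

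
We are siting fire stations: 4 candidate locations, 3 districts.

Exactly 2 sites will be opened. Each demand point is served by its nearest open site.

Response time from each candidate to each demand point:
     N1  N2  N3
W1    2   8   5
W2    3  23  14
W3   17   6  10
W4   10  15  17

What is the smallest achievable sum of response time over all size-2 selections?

Open {W1, W3}.
  N1→W1 2, N2→W3 6, N3→W1 5  ⇒ total 13.
Compare {W1, W2}: total 15.
Compare {W1, W4}: total 15.
No size-2 selection does better; minimum is 13.

13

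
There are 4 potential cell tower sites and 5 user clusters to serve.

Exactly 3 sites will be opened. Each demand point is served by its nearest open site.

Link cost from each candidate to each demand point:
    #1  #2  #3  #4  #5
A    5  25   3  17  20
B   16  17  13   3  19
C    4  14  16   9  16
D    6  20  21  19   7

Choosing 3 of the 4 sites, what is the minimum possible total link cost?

35

Open {A, B, D}.
  #1→A 5, #2→B 17, #3→A 3, #4→B 3, #5→D 7  ⇒ total 35.
Compare {A, C, D}: total 37.
Compare {A, B, C}: total 40.
No size-3 selection does better; minimum is 35.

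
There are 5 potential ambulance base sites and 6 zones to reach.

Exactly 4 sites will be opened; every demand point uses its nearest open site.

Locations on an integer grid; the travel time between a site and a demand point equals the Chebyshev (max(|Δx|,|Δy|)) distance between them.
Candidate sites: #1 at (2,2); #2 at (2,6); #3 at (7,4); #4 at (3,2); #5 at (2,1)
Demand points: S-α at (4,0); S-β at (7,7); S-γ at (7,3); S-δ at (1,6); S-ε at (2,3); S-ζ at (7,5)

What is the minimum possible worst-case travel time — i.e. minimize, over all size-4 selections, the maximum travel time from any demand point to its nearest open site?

3

Open {#1, #2, #3, #4}.
  Farthest demand point is S-β at travel time 3 (to #3); all others are ≤ 3.
With {#1, #2, #3, #5} the worst case is 3.
With {#2, #3, #4, #5} the worst case is 3.
No size-4 selection achieves below 3.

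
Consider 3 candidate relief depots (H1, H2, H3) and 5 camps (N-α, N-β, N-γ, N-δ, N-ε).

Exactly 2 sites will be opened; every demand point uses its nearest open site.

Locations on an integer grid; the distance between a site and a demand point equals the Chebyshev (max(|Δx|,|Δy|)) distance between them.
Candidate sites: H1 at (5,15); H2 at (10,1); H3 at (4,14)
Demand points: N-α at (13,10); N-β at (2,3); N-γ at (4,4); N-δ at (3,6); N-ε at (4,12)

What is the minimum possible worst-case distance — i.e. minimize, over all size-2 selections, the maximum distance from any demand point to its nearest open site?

Open {H1, H2}.
  Farthest demand point is N-α at distance 8 (to H1); all others are ≤ 8.
With {H2, H3} the worst case is 9.
With {H1, H3} the worst case is 11.
No size-2 selection achieves below 8.

8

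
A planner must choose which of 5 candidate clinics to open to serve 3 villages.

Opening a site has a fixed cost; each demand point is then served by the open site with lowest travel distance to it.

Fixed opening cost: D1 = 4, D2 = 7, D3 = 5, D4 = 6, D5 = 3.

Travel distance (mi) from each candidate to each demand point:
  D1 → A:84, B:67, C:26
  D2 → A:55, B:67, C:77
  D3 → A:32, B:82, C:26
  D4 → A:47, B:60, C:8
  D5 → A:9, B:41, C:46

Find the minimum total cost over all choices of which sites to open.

Open {D4, D5}: assign each demand point to its cheapest open site.
  A→D5 9, B→D5 41, C→D4 8
  travel distance 58, fixed 9 → total 67.
Compare {D1, D4, D5}: travel distance 58 + fixed 13 = 71.
Compare {D3, D4, D5}: travel distance 58 + fixed 14 = 72.
Compare {D2, D4, D5}: travel distance 58 + fixed 16 = 74.
All other subsets cost ≥ 71. Minimum total cost: 67.

67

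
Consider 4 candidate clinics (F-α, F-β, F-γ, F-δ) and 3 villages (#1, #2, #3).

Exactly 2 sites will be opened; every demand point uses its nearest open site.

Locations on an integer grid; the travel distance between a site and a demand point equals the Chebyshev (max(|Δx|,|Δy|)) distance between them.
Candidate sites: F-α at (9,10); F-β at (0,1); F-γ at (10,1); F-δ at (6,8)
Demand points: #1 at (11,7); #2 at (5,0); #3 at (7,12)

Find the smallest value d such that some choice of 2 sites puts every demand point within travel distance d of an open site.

Open {F-α, F-β}.
  Farthest demand point is #2 at travel distance 5 (to F-β); all others are ≤ 5.
With {F-α, F-γ} the worst case is 5.
With {F-β, F-δ} the worst case is 5.
No size-2 selection achieves below 5.

5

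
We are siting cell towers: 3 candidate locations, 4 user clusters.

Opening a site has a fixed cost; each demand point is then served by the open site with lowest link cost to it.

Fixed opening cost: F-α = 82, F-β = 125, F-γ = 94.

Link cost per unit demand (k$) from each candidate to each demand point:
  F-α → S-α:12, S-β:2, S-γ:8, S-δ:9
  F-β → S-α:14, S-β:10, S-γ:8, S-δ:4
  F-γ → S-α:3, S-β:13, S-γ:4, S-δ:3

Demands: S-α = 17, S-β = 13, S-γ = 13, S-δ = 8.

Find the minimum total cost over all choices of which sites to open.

Open {F-α, F-γ}: assign each demand point to its cheapest open site.
  S-α→F-γ 17×3=51, S-β→F-α 13×2=26, S-γ→F-γ 13×4=52, S-δ→F-γ 8×3=24
  link cost 153, fixed 176 → total 329.
Compare {F-γ}: link cost 296 + fixed 94 = 390.
Compare {F-α, F-β, F-γ}: link cost 153 + fixed 301 = 454.
Compare {F-β, F-γ}: link cost 257 + fixed 219 = 476.
All other subsets cost ≥ 390. Minimum total cost: 329.

329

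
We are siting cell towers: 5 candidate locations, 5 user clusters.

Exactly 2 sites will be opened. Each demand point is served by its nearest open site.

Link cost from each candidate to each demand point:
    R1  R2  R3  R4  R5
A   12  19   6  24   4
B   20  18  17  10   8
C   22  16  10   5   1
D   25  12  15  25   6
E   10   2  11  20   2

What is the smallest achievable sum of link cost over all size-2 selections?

Open {C, E}.
  R1→E 10, R2→E 2, R3→C 10, R4→C 5, R5→C 1  ⇒ total 28.
Compare {B, E}: total 35.
Compare {A, C}: total 40.
No size-2 selection does better; minimum is 28.

28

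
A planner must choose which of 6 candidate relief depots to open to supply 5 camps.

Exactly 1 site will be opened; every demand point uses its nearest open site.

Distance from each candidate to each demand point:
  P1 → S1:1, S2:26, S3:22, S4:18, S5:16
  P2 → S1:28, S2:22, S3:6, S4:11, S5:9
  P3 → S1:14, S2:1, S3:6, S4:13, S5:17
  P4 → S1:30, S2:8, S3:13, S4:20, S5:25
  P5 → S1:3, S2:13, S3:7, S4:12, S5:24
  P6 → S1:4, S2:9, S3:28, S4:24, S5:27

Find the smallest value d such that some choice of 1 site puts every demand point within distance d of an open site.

Open {P3}.
  Farthest demand point is S5 at distance 17 (to P3); all others are ≤ 17.
With {P5} the worst case is 24.
With {P1} the worst case is 26.
No size-1 selection achieves below 17.

17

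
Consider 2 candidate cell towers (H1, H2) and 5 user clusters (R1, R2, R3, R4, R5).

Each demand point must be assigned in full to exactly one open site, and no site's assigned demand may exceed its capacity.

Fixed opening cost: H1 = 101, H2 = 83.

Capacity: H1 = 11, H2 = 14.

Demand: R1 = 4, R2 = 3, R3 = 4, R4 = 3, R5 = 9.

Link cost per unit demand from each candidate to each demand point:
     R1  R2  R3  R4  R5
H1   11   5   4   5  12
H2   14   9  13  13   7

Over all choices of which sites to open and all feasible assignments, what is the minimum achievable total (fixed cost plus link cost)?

349

Open {H1, H2}; cheapest assignment that respects the capacities:
  H1 (cap 11, load 11): R1, R3, R4 — cost 4×11 + 4×4 + 3×5 = 75
  H2 (cap 14, load 12): R2, R5 — cost 3×9 + 9×7 = 90
  Shipping 165, fixed 184 → total 349.
  Any other capacity-feasible assignment to {H1, H2} ships for at least 165.
Total demand is 23 and no other set of sites has combined capacity ≥ 23, so {H1, H2} is the only feasible choice of open sites. Minimum: 349.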